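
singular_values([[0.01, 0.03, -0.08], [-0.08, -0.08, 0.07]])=[0.15, 0.05]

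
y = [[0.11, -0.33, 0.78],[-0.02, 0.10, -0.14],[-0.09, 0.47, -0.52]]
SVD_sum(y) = [[0.11, -0.43, 0.72], [-0.02, 0.09, -0.15], [-0.09, 0.35, -0.59]] + [[0.00, 0.10, 0.06], [0.00, 0.01, 0.01], [0.0, 0.12, 0.07]] + [[0.00, 0.00, -0.0], [0.0, 0.00, -0.00], [-0.00, -0.00, 0.0]]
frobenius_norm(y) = 1.12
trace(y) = -0.31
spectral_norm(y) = 1.11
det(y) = 0.00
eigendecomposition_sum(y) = [[0.05+0.18j, -0.20-1.20j, (0.39+0.75j)], [-0.01-0.03j, 0.05+0.18j, (-0.07-0.11j)], [-0.04-0.07j, (0.24+0.47j), -0.26-0.26j]] + [[(0.05-0.18j), (-0.2+1.2j), (0.39-0.75j)],  [(-0.01+0.03j), (0.05-0.18j), -0.07+0.11j],  [-0.04+0.07j, (0.24-0.47j), -0.26+0.26j]] + [[(0.01-0j), (0.06+0j), (-0.01-0j)], [0.00-0.00j, 0.01+0.00j, -0.00-0.00j], [-0.00+0.00j, -0.01-0.00j, 0j]]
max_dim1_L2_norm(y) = 0.85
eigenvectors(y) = [[0.91+0.00j, 0.91-0.00j, -0.99+0.00j],[-0.14+0.01j, -0.14-0.01j, (-0.1+0j)],[-0.37+0.12j, (-0.37-0.12j), 0.08+0.00j]]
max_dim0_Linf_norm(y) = 0.78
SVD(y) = [[-0.76, -0.64, -0.07],[0.16, -0.08, -0.98],[0.63, -0.76, 0.16]] @ diag([1.107365718332469, 0.18037569393992126, 0.0024031016846721392]) @ [[-0.13, 0.51, -0.85], [-0.00, -0.86, -0.51], [-0.99, -0.07, 0.11]]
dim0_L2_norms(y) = [0.14, 0.58, 0.95]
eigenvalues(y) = [(-0.16+0.1j), (-0.16-0.1j), (0.01+0j)]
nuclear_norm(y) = 1.29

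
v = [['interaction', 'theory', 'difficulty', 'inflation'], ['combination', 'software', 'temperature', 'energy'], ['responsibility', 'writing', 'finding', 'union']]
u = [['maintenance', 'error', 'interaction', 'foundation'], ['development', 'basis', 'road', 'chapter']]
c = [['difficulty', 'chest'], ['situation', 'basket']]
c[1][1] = 'basket'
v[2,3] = 'union'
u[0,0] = 'maintenance'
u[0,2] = 'interaction'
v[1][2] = 'temperature'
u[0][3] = 'foundation'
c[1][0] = 'situation'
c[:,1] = ['chest', 'basket']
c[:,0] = ['difficulty', 'situation']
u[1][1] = 'basis'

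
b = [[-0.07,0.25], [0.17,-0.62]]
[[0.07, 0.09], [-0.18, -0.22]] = b@[[0.3, 0.37], [0.37, 0.45]]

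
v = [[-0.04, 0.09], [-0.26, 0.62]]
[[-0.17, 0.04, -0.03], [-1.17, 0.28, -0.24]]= v @ [[1.10, -0.11, -1.59], [-1.42, 0.41, -1.06]]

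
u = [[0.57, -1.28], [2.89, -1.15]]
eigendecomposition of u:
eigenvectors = [[0.25+0.50j, 0.25-0.50j], [0.83+0.00j, 0.83-0.00j]]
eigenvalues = [(-0.29+1.72j), (-0.29-1.72j)]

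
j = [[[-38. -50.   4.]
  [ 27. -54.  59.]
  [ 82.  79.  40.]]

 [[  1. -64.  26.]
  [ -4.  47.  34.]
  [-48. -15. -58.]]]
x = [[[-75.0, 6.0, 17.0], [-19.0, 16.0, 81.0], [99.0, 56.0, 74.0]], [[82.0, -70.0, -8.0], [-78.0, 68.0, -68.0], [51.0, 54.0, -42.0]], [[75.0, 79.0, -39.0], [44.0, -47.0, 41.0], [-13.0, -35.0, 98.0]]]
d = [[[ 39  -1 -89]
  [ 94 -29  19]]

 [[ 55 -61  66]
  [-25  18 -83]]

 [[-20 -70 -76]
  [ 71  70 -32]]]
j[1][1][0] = -4.0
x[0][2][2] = 74.0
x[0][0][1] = 6.0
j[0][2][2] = 40.0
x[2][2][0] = -13.0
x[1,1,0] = -78.0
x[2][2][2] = 98.0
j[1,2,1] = -15.0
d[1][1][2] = -83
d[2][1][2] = -32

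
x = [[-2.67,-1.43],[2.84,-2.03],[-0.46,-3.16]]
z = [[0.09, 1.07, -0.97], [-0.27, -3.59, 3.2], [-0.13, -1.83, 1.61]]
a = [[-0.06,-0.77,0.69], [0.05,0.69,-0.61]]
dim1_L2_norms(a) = [1.04, 0.92]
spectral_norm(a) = 1.39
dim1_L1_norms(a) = [1.52, 1.35]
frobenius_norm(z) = 5.59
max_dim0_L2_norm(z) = 4.17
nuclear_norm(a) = 1.39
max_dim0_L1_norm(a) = 1.46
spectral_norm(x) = 4.05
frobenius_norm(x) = 5.62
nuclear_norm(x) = 7.94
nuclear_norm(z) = 5.62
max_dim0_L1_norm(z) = 6.49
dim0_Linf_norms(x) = [2.84, 3.16]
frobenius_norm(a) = 1.39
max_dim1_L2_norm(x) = 3.49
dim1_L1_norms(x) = [4.1, 4.87, 3.62]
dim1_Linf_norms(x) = [2.67, 2.84, 3.16]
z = x @ a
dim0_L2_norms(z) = [0.31, 4.17, 3.71]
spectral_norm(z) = 5.59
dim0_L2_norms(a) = [0.08, 1.03, 0.92]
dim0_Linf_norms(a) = [0.06, 0.77, 0.69]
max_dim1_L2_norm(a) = 1.04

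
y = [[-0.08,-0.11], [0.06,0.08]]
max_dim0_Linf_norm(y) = 0.11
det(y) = 0.00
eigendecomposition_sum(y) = [[(-0.04+0.01j), (-0.05-0j)], [(0.03+0j), 0.04+0.01j]] + [[-0.04-0.01j, -0.05-0.00j], [0.03+0.00j, (0.04-0.01j)]]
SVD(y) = [[-0.81, 0.59], [0.59, 0.81]] @ diag([0.16881527307120103, 0.00118472692879894]) @ [[0.59, 0.81], [0.81, -0.59]]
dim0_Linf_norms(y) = [0.08, 0.11]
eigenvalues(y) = [0.01j, -0.01j]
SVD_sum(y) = [[-0.08, -0.11], [0.06, 0.08]] + [[0.0, -0.0], [0.0, -0.00]]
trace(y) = 0.00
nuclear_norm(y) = 0.17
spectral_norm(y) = 0.17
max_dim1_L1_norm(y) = 0.19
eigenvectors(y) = [[0.80+0.00j,  (0.8-0j)], [-0.59-0.10j,  (-0.59+0.1j)]]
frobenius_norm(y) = 0.17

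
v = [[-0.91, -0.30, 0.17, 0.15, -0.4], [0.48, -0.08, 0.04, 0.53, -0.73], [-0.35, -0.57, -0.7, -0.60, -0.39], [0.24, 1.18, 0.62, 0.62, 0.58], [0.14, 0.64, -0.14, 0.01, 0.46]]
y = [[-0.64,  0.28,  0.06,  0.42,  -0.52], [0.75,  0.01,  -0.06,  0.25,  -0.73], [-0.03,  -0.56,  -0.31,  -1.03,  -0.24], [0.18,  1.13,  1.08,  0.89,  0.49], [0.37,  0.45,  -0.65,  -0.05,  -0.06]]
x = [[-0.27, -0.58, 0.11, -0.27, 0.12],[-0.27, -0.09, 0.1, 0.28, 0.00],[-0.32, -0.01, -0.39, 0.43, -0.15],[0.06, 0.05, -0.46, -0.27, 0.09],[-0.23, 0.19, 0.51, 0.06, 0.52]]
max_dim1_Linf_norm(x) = 0.58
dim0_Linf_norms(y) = [0.75, 1.13, 1.08, 1.03, 0.73]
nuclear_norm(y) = 5.52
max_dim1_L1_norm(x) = 1.51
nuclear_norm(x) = 2.79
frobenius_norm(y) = 2.81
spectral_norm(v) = 2.11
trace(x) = -0.50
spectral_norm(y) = 2.20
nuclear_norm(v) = 4.71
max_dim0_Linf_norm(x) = 0.58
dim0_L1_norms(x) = [1.15, 0.92, 1.57, 1.31, 0.88]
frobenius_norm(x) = 1.44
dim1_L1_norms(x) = [1.35, 0.74, 1.3, 0.93, 1.51]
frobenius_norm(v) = 2.62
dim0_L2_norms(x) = [0.55, 0.62, 0.8, 0.64, 0.56]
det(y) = -0.81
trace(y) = -0.11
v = x + y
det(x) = -0.00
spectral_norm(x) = 0.92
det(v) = -0.07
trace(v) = -0.61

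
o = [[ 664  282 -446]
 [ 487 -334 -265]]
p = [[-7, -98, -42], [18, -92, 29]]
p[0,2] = -42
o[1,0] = 487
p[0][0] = -7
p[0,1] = -98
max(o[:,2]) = -265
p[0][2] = -42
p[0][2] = -42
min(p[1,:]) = -92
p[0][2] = -42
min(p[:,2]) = -42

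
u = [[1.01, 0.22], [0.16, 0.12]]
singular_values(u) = [1.05, 0.08]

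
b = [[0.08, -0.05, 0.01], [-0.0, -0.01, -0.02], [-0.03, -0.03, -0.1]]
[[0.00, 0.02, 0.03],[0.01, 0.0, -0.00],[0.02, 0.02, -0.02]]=b @ [[0.1, 0.29, 0.33], [0.03, -0.06, 0.04], [-0.27, -0.22, 0.08]]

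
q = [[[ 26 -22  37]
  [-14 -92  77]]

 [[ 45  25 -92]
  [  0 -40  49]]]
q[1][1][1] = -40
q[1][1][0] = 0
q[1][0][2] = -92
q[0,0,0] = 26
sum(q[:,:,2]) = 71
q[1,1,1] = -40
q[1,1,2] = 49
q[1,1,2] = 49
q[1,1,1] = -40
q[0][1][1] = -92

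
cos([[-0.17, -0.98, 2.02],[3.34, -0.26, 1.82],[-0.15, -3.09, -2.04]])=[[7.26, 4.99, 4.65], [0.63, 11.61, -2.52], [8.21, -5.23, 6.23]]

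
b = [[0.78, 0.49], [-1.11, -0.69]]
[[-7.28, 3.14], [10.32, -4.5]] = b @ [[-5.46, 6.16], [-6.17, -3.39]]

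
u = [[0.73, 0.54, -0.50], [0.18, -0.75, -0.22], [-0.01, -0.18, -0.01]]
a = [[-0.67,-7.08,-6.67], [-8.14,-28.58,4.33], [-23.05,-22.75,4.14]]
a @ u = [[-1.7,  6.15,  1.96],  [-11.13,  16.26,  10.31],  [-20.96,  3.87,  16.49]]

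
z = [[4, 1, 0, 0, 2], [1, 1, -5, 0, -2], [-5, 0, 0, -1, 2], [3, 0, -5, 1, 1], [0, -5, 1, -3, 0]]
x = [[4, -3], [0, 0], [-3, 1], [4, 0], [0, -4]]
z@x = [[16, -20], [19, 0], [-24, 7], [31, -18], [-15, 1]]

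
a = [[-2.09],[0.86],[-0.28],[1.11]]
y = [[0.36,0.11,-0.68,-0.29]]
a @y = [[-0.75, -0.23, 1.42, 0.61], [0.31, 0.09, -0.58, -0.25], [-0.1, -0.03, 0.19, 0.08], [0.4, 0.12, -0.75, -0.32]]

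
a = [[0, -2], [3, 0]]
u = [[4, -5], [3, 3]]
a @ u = [[-6, -6], [12, -15]]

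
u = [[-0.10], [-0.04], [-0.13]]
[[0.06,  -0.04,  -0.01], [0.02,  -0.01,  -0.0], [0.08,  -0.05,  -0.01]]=u@[[-0.62, 0.37, 0.08]]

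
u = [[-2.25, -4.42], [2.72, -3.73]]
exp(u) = [[-0.05, 0.02], [-0.01, -0.05]]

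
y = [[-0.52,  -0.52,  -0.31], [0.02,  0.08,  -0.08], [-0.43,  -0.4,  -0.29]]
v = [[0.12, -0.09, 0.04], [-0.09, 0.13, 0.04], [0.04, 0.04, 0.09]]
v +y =[[-0.4, -0.61, -0.27], [-0.07, 0.21, -0.04], [-0.39, -0.36, -0.2]]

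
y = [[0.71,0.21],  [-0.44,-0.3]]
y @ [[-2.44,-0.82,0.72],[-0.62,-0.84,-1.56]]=[[-1.86,-0.76,0.18], [1.26,0.61,0.15]]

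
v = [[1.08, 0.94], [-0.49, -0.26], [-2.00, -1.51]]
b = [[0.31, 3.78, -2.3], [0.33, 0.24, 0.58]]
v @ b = [[0.64, 4.31, -1.94], [-0.24, -1.91, 0.98], [-1.12, -7.92, 3.72]]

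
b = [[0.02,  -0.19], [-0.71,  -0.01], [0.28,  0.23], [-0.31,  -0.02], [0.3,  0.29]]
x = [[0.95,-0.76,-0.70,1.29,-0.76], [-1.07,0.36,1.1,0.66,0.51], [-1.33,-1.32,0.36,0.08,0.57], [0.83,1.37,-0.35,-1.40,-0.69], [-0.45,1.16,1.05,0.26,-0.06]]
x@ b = [[-0.27, -0.58],[-0.02, 0.59],[1.16, 0.51],[-0.83, -0.42],[-0.64, 0.29]]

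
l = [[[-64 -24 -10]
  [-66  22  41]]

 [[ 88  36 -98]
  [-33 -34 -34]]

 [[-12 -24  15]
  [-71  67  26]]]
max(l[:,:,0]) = 88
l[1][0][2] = -98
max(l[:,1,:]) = 67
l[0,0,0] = -64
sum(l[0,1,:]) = -3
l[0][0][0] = -64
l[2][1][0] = -71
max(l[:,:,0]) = 88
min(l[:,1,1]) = -34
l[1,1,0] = -33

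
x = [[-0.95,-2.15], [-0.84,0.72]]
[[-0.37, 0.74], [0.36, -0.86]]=x @ [[-0.2, 0.53], [0.26, -0.58]]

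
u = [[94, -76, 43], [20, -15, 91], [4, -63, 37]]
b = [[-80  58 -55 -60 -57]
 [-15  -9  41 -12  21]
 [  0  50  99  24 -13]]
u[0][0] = 94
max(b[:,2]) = 99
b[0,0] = -80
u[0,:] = [94, -76, 43]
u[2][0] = 4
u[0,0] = 94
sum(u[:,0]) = 118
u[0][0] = 94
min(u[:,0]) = 4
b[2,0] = 0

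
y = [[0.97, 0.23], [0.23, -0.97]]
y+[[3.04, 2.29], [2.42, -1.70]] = [[4.01, 2.52], [2.65, -2.67]]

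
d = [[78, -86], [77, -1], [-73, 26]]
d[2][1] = 26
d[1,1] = -1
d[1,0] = 77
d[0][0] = 78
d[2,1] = 26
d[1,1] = -1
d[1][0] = 77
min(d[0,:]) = -86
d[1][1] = -1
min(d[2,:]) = -73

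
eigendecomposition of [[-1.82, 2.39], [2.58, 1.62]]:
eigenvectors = [[-0.88, -0.45], [0.48, -0.89]]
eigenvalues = [-3.12, 2.92]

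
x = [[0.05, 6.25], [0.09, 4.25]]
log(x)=[[(-2.41+3.05j), (5.61-4.4j)],[0.08-0.06j, (1.36+0.09j)]]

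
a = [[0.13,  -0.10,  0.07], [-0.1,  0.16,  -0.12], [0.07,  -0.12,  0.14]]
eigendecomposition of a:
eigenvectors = [[-0.50,0.8,0.32], [0.65,0.11,0.75], [-0.57,-0.59,0.58]]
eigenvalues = [0.34, 0.07, 0.02]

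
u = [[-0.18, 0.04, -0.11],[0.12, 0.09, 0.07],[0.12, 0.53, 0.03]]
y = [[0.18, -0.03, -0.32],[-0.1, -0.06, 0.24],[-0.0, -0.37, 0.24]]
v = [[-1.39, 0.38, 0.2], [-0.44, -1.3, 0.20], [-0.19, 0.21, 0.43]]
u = y @ v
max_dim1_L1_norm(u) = 0.68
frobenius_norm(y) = 0.63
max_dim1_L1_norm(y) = 0.61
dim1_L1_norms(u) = [0.33, 0.28, 0.68]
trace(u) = -0.06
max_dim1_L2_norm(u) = 0.54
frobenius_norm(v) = 2.07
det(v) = 0.82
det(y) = 0.00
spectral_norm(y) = 0.55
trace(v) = -2.26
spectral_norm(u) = 0.56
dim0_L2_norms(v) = [1.47, 1.37, 0.51]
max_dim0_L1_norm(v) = 2.02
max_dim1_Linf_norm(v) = 1.39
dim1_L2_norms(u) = [0.21, 0.17, 0.54]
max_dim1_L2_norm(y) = 0.44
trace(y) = 0.36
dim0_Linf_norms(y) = [0.18, 0.37, 0.32]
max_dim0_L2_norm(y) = 0.47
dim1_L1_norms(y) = [0.53, 0.4, 0.61]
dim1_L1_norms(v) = [1.97, 1.94, 0.83]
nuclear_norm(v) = 3.28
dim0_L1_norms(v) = [2.02, 1.89, 0.83]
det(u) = 0.00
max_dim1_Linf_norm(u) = 0.53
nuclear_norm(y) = 0.87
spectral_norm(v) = 1.50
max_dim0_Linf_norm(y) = 0.37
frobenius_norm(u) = 0.61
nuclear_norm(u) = 0.80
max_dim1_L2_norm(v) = 1.45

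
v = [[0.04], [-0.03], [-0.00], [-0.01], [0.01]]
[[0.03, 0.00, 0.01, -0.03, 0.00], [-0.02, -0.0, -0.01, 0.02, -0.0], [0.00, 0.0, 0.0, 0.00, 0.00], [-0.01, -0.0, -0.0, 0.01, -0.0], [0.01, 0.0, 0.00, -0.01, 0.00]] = v@[[0.79, 0.10, 0.28, -0.82, 0.11]]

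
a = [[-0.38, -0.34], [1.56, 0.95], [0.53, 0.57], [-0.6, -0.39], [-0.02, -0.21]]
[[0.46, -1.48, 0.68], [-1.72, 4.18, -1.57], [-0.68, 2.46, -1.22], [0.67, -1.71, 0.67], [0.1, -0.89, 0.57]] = a@[[-0.85, 0.11, 0.68], [-0.41, 4.22, -2.77]]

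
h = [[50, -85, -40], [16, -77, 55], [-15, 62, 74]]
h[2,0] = -15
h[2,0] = -15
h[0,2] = -40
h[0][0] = 50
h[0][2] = -40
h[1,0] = 16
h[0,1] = -85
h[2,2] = 74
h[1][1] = -77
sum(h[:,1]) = -100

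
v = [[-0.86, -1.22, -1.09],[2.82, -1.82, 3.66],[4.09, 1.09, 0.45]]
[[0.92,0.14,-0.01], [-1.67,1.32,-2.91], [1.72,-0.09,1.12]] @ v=[[-0.44, -1.39, -0.49], [-6.74, -3.54, 5.34], [2.85, -0.71, -1.70]]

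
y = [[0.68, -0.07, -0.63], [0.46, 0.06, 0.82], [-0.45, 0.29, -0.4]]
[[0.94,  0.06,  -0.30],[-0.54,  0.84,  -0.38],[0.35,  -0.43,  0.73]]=y@[[0.52, 0.69, -0.54], [0.62, 0.42, 1.32], [-1.00, 0.61, -0.26]]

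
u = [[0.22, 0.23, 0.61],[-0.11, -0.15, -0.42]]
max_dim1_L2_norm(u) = 0.69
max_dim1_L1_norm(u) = 1.06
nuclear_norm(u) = 0.86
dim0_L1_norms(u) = [0.33, 0.38, 1.03]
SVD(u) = [[-0.83,0.55],[0.55,0.83]] @ diag([0.8266428863936278, 0.032581258029913594]) @ [[-0.30, -0.33, -0.9], [0.94, 0.09, -0.34]]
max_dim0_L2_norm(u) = 0.74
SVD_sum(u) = [[0.2, 0.23, 0.62],  [-0.14, -0.15, -0.41]] + [[0.02,0.00,-0.01], [0.03,0.0,-0.01]]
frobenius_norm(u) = 0.83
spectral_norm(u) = 0.83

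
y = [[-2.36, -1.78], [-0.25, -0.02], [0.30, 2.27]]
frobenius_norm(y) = 3.75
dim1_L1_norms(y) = [4.14, 0.27, 2.57]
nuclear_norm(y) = 4.88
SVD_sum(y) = [[-1.74, -2.26], [-0.1, -0.13], [1.21, 1.57]] + [[-0.62, 0.48], [-0.15, 0.11], [-0.91, 0.7]]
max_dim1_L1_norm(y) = 4.14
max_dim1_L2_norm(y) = 2.96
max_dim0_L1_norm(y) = 4.07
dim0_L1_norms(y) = [2.91, 4.07]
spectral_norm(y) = 3.48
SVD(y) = [[-0.82, -0.56],[-0.05, -0.13],[0.57, -0.82]] @ diag([3.4754291605462364, 1.4018531128562939]) @ [[0.61, 0.79], [0.79, -0.61]]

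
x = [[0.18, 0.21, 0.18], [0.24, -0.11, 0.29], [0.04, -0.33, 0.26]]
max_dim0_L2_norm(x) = 0.43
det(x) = -0.01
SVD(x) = [[-0.21, 0.82, 0.53],[-0.69, 0.26, -0.67],[-0.69, -0.51, 0.51]] @ diag([0.5440050161743687, 0.3760132692587697, 0.05892846271927481]) @ [[-0.43, 0.48, -0.77], [0.5, 0.83, 0.24], [-0.75, 0.29, 0.59]]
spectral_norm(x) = 0.54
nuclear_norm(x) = 0.98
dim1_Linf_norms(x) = [0.21, 0.29, 0.33]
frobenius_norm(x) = 0.66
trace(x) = 0.33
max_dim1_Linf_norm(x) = 0.33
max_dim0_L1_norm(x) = 0.73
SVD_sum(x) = [[0.05, -0.05, 0.09], [0.16, -0.18, 0.29], [0.16, -0.18, 0.29]] + [[0.15, 0.26, 0.07], [0.05, 0.08, 0.02], [-0.10, -0.16, -0.05]] + [[-0.02, 0.01, 0.02], [0.03, -0.01, -0.02], [-0.02, 0.01, 0.02]]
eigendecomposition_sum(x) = [[-0.08+0.00j,0.11-0.00j,(-0.04+0j)],  [(0.06-0j),(-0.08+0j),(0.03-0j)],  [(0.06-0j),(-0.08+0j),(0.03-0j)]] + [[0.13-0.05j, 0.05+0.13j, (0.11-0.2j)], [0.09+0.01j, -0.01+0.09j, 0.13-0.08j], [-0.01+0.12j, -0.12-0.01j, 0.11+0.17j]] + [[0.13+0.05j, 0.05-0.13j, 0.11+0.20j], [0.09-0.01j, (-0.01-0.09j), 0.13+0.08j], [(-0.01-0.12j), -0.12+0.01j, 0.11-0.17j]]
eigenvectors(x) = [[-0.67+0.00j, (0.68+0j), 0.68-0.00j], [0.53+0.00j, 0.38+0.22j, (0.38-0.22j)], [(0.52+0j), (-0.27+0.52j), -0.27-0.52j]]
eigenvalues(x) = [(-0.13+0j), (0.23+0.21j), (0.23-0.21j)]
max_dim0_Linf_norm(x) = 0.33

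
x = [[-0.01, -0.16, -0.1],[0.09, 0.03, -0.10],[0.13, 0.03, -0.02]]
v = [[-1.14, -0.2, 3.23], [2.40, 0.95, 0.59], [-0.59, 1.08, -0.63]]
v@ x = [[0.41, 0.27, 0.07], [0.14, -0.34, -0.35], [0.02, 0.11, -0.04]]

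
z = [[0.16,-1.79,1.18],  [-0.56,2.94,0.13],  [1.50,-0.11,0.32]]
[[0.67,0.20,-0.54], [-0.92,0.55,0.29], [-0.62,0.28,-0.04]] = z@[[-0.45, 0.11, 0.04], [-0.4, 0.19, 0.12], [0.02, 0.44, -0.28]]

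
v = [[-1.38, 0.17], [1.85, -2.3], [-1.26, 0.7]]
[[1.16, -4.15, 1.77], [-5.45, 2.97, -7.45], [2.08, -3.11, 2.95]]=v @ [[-0.61, 3.16, -0.98], [1.88, 1.25, 2.45]]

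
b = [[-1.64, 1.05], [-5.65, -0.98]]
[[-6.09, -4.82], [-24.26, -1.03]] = b @ [[4.17, 0.77], [0.71, -3.39]]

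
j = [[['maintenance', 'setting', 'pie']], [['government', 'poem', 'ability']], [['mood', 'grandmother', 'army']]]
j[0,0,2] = 'pie'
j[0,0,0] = 'maintenance'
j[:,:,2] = [['pie'], ['ability'], ['army']]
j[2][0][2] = 'army'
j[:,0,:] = [['maintenance', 'setting', 'pie'], ['government', 'poem', 'ability'], ['mood', 'grandmother', 'army']]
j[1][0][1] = 'poem'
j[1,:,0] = ['government']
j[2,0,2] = 'army'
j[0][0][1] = 'setting'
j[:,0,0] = ['maintenance', 'government', 'mood']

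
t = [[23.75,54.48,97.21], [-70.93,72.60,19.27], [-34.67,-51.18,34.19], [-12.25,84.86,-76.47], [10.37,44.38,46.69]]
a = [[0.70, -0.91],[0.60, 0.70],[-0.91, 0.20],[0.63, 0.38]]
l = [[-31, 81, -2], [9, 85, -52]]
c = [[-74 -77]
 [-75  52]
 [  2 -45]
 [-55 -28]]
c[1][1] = 52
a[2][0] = -0.91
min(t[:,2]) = -76.47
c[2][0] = 2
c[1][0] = -75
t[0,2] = 97.21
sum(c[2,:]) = -43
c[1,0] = -75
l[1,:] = [9, 85, -52]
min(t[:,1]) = -51.18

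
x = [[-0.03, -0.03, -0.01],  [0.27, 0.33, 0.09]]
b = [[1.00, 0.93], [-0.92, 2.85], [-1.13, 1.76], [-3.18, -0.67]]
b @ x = [[0.22,0.28,0.07], [0.8,0.97,0.27], [0.51,0.61,0.17], [-0.09,-0.13,-0.03]]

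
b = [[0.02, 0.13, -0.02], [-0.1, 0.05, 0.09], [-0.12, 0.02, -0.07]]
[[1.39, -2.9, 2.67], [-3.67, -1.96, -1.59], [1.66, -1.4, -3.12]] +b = [[1.41, -2.77, 2.65], [-3.77, -1.91, -1.5], [1.54, -1.38, -3.19]]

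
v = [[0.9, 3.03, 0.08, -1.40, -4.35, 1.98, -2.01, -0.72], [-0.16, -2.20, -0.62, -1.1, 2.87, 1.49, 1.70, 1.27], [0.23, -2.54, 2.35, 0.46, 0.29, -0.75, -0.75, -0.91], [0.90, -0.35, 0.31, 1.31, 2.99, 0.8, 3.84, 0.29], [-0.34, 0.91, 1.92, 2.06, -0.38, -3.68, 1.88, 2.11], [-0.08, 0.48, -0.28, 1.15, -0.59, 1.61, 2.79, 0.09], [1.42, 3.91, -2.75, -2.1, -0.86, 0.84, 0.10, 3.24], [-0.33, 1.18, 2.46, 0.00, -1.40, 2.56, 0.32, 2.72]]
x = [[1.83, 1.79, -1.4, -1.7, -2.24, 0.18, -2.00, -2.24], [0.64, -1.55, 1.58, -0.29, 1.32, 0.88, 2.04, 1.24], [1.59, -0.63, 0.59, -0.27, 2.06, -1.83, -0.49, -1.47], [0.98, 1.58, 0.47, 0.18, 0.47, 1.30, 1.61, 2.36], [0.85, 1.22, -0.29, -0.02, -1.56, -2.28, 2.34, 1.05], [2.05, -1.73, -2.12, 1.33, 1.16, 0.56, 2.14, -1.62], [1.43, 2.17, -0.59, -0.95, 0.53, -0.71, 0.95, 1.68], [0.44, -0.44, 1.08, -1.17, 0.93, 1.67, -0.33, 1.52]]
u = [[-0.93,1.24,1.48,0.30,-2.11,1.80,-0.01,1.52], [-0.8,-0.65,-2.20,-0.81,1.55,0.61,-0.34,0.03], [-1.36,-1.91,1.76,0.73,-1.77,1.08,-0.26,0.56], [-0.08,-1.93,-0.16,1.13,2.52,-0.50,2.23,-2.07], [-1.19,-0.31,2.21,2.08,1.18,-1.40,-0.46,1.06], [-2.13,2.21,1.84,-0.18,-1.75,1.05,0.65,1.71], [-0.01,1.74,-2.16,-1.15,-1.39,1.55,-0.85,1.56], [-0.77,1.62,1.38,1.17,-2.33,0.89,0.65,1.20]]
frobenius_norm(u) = 11.21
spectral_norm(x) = 6.36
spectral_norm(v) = 9.20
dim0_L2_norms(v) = [1.99, 6.19, 4.84, 3.88, 6.28, 5.54, 5.8, 5.04]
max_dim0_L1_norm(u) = 14.6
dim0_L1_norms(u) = [7.27, 11.61, 13.19, 7.55, 14.6, 8.88, 5.45, 9.71]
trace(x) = 2.52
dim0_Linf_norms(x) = [2.05, 2.17, 2.12, 1.7, 2.24, 2.28, 2.34, 2.36]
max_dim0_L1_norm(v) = 14.6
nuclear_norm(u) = 24.52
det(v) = -5438.97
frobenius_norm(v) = 14.49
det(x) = -1430.56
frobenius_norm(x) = 11.25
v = x + u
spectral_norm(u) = 8.11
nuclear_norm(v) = 33.84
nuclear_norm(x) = 27.31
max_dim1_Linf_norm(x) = 2.36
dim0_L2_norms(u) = [3.15, 4.47, 5.0, 3.1, 5.31, 3.36, 2.63, 3.85]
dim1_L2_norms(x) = [5.05, 3.69, 3.65, 3.71, 4.06, 4.72, 3.54, 3.0]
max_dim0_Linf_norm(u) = 2.52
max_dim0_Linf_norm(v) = 4.35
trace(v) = 6.41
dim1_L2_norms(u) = [3.83, 3.07, 3.72, 4.57, 3.93, 4.51, 4.06, 3.82]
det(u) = -151.99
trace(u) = 3.89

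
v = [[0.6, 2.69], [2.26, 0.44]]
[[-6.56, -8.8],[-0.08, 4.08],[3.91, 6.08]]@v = [[-23.82, -21.52], [9.17, 1.58], [16.09, 13.19]]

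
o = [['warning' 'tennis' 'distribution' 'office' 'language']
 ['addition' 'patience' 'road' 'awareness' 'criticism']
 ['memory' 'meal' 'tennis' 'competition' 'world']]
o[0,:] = ['warning', 'tennis', 'distribution', 'office', 'language']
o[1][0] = 'addition'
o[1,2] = 'road'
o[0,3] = 'office'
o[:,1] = ['tennis', 'patience', 'meal']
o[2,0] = 'memory'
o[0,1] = 'tennis'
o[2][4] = 'world'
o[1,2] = 'road'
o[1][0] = 'addition'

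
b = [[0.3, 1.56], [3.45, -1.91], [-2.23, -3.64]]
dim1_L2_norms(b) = [1.59, 3.94, 4.27]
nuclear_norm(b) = 8.50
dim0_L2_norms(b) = [4.12, 4.4]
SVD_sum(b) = [[0.74, 1.31],[0.02, 0.04],[-2.11, -3.71]] + [[-0.44, 0.25],[3.43, -1.95],[-0.12, 0.07]]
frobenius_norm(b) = 6.02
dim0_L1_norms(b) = [5.98, 7.11]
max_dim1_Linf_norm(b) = 3.64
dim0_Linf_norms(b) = [3.45, 3.64]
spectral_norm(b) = 4.52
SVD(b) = [[0.33, -0.13], [0.01, 0.99], [-0.94, -0.03]] @ diag([4.524191040053933, 3.9784916027428947]) @ [[0.50, 0.87], [0.87, -0.5]]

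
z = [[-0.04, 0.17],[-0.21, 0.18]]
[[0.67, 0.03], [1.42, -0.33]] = z@[[-4.26, 2.19], [2.92, 0.71]]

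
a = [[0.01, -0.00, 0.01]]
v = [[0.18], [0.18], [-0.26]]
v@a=[[0.0, 0.0, 0.00], [0.0, 0.0, 0.0], [-0.0, 0.0, -0.0]]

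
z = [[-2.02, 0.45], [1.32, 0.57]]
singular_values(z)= [2.41, 0.72]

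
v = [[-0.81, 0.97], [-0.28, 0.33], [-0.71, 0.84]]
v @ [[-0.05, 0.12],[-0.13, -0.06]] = [[-0.09, -0.16], [-0.03, -0.05], [-0.07, -0.14]]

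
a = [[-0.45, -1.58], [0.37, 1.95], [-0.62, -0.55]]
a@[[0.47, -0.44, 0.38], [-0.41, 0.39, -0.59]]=[[0.44, -0.42, 0.76], [-0.63, 0.6, -1.01], [-0.07, 0.06, 0.09]]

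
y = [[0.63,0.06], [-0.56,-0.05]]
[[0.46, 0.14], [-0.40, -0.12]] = y@[[0.71, 0.14], [0.14, 0.91]]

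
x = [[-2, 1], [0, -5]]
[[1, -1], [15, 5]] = x @[[-2, 0], [-3, -1]]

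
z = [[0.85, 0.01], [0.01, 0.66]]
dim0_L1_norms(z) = [0.86, 0.67]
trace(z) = 1.51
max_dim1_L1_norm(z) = 0.86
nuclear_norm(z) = 1.51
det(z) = 0.56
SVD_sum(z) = [[0.85, 0.04], [0.04, 0.00]] + [[0.00, -0.03], [-0.03, 0.66]]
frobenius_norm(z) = 1.08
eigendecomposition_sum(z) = [[0.85,  0.04], [0.04,  0.00]] + [[0.00, -0.03], [-0.03, 0.66]]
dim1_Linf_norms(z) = [0.85, 0.66]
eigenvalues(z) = [0.85, 0.66]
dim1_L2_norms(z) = [0.85, 0.66]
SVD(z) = [[-1.0, -0.05], [-0.05, 1.00]] @ diag([0.8505248658727138, 0.659475134127286]) @ [[-1.0, -0.05], [-0.05, 1.0]]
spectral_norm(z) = 0.85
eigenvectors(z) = [[1.0, -0.05], [0.05, 1.00]]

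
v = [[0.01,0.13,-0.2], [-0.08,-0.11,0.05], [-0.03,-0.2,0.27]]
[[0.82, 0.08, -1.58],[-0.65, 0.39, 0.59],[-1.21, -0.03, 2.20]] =v @ [[4.69, -5.37, 0.18],[1.05, 0.08, -2.65],[-3.18, -0.63, 6.19]]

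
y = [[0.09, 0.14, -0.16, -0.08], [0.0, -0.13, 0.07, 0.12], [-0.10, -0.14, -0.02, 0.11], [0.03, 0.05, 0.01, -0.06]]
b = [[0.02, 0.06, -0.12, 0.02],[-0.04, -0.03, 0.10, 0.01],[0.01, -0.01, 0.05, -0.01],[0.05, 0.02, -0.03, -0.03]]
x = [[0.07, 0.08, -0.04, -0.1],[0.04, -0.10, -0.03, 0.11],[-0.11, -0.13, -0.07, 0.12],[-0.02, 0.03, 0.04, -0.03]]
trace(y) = -0.12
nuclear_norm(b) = 0.27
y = b + x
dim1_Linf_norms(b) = [0.12, 0.1, 0.05, 0.05]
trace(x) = -0.13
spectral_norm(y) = 0.35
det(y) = -0.00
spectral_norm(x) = 0.29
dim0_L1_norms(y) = [0.22, 0.46, 0.26, 0.37]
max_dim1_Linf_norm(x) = 0.13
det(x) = -0.00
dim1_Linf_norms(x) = [0.1, 0.11, 0.13, 0.04]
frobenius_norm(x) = 0.32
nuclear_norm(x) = 0.48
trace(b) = 0.01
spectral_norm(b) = 0.19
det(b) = -0.00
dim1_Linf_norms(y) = [0.16, 0.13, 0.14, 0.06]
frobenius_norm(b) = 0.20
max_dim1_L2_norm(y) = 0.24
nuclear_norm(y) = 0.57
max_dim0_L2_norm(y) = 0.24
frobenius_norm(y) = 0.38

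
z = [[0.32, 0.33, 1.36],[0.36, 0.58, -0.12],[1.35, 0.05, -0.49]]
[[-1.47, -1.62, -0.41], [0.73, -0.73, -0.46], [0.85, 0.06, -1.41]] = z @ [[0.11, -0.21, -1.05], [0.92, -1.3, -0.14], [-1.33, -0.83, -0.02]]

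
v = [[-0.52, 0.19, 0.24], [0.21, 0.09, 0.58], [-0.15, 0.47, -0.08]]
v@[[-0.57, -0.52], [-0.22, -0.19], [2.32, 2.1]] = [[0.81, 0.74],[1.21, 1.09],[-0.20, -0.18]]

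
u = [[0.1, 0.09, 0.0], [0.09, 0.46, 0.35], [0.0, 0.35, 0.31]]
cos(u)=[[0.99, -0.02, -0.01], [-0.02, 0.84, -0.13], [-0.01, -0.13, 0.90]]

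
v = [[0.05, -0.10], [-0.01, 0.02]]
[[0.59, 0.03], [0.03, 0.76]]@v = [[0.03,  -0.06], [-0.01,  0.01]]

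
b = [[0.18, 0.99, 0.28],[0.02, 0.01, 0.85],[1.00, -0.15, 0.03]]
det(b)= 0.860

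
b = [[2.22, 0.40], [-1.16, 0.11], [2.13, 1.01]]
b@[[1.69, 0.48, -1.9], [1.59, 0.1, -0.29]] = [[4.39, 1.11, -4.33], [-1.79, -0.55, 2.17], [5.21, 1.12, -4.34]]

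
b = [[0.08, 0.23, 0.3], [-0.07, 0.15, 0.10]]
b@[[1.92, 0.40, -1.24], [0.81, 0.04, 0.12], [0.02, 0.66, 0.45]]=[[0.35, 0.24, 0.06], [-0.01, 0.04, 0.15]]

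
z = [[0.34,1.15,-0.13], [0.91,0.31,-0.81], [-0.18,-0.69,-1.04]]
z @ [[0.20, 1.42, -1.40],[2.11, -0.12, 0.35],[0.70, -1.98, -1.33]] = [[2.4, 0.60, 0.1], [0.27, 2.86, -0.09], [-2.22, 1.89, 1.39]]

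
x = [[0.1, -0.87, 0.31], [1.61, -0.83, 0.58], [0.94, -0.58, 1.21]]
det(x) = 1.106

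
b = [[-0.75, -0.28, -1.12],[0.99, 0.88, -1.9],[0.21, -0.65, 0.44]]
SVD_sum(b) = [[0.19, 0.25, -0.62], [0.61, 0.83, -2.03], [-0.15, -0.21, 0.51]] + [[-0.98, -0.46, -0.48], [0.32, 0.15, 0.16], [0.08, 0.04, 0.04]] + [[0.04,-0.07,-0.02], [0.06,-0.10,-0.02], [0.28,-0.48,-0.11]]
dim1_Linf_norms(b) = [1.12, 1.9, 0.65]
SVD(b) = [[0.28, -0.95, 0.15], [0.93, 0.31, 0.2], [-0.23, 0.08, 0.97]] @ diag([2.4521810772309944, 1.2502692574437093, 0.5862036748105526]) @ [[0.27, 0.36, -0.89], [0.83, 0.39, 0.41], [0.49, -0.85, -0.2]]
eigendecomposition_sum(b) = [[(-0.39+0.31j),(-0.19-0.19j),(-0.49-0.35j)], [(0.36+0.2j),(-0.09+0.2j),(-0.12+0.48j)], [0.17+0.18j,(-0.09+0.1j),-0.16+0.25j]] + [[-0.39-0.31j, -0.19+0.19j, -0.49+0.35j],  [0.36-0.20j, -0.09-0.20j, -0.12-0.48j],  [(0.17-0.18j), (-0.09-0.1j), -0.16-0.25j]] + [[0.02-0.00j,(0.09-0j),-0.15-0.00j], [0.27-0.00j,1.05-0.00j,(-1.66-0j)], [-0.12+0.00j,(-0.48+0j),(0.75+0j)]]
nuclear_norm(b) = 4.29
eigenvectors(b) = [[(-0.72+0j), (-0.72-0j), (-0.08+0j)], [(0.22+0.56j), (0.22-0.56j), (-0.91+0j)], [(0.02+0.35j), (0.02-0.35j), 0.41+0.00j]]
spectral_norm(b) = 2.45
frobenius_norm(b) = 2.81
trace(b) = 0.57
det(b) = 1.80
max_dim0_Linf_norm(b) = 1.9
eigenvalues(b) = [(-0.63+0.76j), (-0.63-0.76j), (1.83+0j)]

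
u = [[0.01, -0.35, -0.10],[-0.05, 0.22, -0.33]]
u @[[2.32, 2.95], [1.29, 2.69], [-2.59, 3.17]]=[[-0.17, -1.23],  [1.02, -0.60]]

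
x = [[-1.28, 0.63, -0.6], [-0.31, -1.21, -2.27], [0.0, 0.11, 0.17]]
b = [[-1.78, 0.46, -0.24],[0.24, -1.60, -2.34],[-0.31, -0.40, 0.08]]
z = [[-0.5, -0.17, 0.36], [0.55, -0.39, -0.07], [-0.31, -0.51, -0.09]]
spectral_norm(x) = 2.64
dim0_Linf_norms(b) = [1.78, 1.6, 2.34]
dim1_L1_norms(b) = [2.48, 4.18, 0.79]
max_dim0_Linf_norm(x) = 2.27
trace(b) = -3.30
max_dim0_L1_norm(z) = 1.36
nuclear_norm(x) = 4.12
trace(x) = -2.32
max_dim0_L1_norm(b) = 2.66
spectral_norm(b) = 2.86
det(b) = 2.36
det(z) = -0.16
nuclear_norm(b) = 5.15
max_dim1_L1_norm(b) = 4.18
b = z + x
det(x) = -0.00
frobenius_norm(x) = 3.02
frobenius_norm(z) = 1.11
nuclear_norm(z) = 1.79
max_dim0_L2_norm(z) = 0.81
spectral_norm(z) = 0.85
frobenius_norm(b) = 3.43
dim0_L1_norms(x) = [1.59, 1.95, 3.04]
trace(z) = -0.98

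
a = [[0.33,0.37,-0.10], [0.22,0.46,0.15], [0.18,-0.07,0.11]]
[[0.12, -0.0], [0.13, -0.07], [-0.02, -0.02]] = a@[[0.03, 0.02], [0.29, -0.09], [-0.07, -0.24]]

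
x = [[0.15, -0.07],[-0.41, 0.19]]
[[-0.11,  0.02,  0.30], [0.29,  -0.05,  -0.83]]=x@[[-1.76, 1.33, 1.05], [-2.25, 2.62, -2.09]]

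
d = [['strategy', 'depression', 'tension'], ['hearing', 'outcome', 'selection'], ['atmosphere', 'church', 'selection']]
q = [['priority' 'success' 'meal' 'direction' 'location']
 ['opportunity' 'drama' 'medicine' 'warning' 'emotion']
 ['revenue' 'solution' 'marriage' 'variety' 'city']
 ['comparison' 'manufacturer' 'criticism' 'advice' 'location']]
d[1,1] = 'outcome'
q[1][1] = 'drama'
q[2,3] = 'variety'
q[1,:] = ['opportunity', 'drama', 'medicine', 'warning', 'emotion']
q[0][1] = 'success'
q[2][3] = 'variety'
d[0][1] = 'depression'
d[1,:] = ['hearing', 'outcome', 'selection']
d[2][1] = 'church'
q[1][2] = 'medicine'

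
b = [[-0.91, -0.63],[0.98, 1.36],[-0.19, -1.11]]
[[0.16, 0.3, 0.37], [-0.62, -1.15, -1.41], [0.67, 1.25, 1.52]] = b @ [[0.27, 0.51, 0.62], [-0.65, -1.21, -1.48]]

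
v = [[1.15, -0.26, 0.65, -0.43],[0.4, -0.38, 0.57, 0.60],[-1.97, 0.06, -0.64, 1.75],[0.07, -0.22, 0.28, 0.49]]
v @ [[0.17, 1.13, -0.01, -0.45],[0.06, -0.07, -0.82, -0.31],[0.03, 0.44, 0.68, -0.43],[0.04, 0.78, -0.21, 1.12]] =[[0.18, 1.27, 0.73, -1.2], [0.09, 1.20, 0.57, 0.36], [-0.28, -1.15, -0.83, 3.1], [0.03, 0.60, 0.27, 0.47]]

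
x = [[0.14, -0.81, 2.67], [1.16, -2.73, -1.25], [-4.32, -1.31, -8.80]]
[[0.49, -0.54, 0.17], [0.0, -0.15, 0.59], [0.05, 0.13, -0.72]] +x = [[0.63, -1.35, 2.84], [1.16, -2.88, -0.66], [-4.27, -1.18, -9.52]]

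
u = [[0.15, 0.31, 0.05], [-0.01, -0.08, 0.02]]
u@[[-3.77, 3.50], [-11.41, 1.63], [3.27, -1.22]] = [[-3.94, 0.97],[1.02, -0.19]]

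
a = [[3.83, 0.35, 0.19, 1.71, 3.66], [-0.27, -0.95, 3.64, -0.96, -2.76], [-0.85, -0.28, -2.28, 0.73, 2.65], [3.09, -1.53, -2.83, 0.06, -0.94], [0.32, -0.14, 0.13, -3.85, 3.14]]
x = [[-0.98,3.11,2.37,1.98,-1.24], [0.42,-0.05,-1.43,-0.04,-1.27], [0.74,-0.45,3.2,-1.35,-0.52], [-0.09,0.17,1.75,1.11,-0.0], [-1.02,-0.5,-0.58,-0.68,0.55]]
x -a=[[-4.81, 2.76, 2.18, 0.27, -4.90], [0.69, 0.9, -5.07, 0.92, 1.49], [1.59, -0.17, 5.48, -2.08, -3.17], [-3.18, 1.70, 4.58, 1.05, 0.94], [-1.34, -0.36, -0.71, 3.17, -2.59]]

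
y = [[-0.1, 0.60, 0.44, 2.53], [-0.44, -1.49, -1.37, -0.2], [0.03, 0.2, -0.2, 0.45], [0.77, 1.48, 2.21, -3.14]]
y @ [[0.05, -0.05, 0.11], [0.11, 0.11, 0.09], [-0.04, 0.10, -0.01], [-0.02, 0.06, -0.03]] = [[-0.01, 0.27, -0.04],  [-0.13, -0.29, -0.16],  [0.02, 0.03, 0.01],  [0.18, 0.16, 0.29]]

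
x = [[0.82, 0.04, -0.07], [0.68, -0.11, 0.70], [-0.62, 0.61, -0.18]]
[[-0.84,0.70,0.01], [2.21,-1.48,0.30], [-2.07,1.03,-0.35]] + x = [[-0.02, 0.74, -0.06], [2.89, -1.59, 1.0], [-2.69, 1.64, -0.53]]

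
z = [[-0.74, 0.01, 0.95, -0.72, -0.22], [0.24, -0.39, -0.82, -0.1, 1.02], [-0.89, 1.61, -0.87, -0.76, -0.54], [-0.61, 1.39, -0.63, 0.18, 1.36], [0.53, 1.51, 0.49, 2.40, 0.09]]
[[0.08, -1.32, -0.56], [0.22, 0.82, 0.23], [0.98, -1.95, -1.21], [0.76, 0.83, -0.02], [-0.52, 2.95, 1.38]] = z@[[0.02, 0.4, 0.15], [0.37, -0.15, -0.23], [-0.19, 0.02, 0.09], [-0.42, 1.20, 0.66], [0.16, 0.79, 0.24]]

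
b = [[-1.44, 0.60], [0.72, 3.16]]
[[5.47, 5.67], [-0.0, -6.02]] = b @ [[-3.47, -4.32], [0.79, -0.92]]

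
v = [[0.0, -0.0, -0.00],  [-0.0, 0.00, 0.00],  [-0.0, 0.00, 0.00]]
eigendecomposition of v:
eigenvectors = [[1.00, 0.00, 0.0], [0.00, 1.00, 0.00], [0.00, 0.00, 1.0]]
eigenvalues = [0.0, 0.0, 0.0]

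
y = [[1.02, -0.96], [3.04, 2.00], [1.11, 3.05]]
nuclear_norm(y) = 6.70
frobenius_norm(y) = 5.07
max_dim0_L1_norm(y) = 6.01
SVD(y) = [[0.01, 0.68], [-0.75, 0.49], [-0.66, -0.55]] @ diag([4.6328063860835655, 2.06768106560546]) @ [[-0.65, -0.76],[0.76, -0.65]]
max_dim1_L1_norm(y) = 5.04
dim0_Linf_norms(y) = [3.04, 3.05]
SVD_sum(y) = [[-0.04, -0.05], [2.27, 2.66], [1.97, 2.31]] + [[1.06, -0.91], [0.77, -0.66], [-0.86, 0.74]]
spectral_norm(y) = 4.63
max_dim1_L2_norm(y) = 3.64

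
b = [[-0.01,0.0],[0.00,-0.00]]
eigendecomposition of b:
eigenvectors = [[1.00, 0.00], [0.0, 1.0]]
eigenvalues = [-0.01, -0.0]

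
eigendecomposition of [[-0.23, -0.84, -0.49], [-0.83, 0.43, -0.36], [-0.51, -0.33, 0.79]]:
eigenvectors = [[(-0.78+0j), (-0.41+0.24j), -0.41-0.24j], [(-0.53+0j), 0.65+0.00j, 0.65-0.00j], [-0.32+0.00j, (-0.07-0.59j), (-0.07+0.59j)]]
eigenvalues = [(-1+0j), (1+0.02j), (1-0.02j)]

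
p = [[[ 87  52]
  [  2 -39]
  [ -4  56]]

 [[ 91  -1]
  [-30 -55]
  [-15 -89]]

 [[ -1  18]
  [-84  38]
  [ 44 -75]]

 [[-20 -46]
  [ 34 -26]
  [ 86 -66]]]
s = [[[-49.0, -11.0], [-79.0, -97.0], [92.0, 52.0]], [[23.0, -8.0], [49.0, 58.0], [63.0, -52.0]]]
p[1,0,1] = -1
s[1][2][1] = -52.0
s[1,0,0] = 23.0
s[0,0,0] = -49.0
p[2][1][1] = 38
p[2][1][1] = 38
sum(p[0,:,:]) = 154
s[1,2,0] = 63.0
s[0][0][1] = -11.0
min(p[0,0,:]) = 52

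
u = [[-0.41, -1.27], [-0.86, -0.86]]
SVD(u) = [[-0.74, -0.67], [-0.67, 0.74]] @ diag([1.7557787132097336, 0.4212375935734745]) @ [[0.5, 0.87], [-0.87, 0.50]]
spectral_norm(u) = 1.76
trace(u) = -1.27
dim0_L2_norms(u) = [0.95, 1.53]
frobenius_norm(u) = 1.81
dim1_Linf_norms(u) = [1.27, 0.86]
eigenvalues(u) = [0.43, -1.7]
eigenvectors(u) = [[0.83, 0.70], [-0.55, 0.71]]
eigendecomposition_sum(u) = [[0.26, -0.26],[-0.17, 0.17]] + [[-0.67, -1.01], [-0.69, -1.03]]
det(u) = -0.74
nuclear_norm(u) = 2.18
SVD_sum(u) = [[-0.65, -1.13],  [-0.59, -1.02]] + [[0.24, -0.14], [-0.27, 0.16]]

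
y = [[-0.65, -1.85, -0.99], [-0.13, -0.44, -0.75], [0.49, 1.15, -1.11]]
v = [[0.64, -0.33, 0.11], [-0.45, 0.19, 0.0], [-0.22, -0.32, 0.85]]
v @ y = [[-0.32, -0.91, -0.51],  [0.27, 0.75, 0.30],  [0.6, 1.53, -0.49]]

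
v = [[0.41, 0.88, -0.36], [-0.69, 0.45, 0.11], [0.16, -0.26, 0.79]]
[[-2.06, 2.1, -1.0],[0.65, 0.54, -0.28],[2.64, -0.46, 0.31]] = v @ [[-0.81, 0.59, -0.22], [-0.61, 2.11, -0.98], [3.3, -0.01, 0.12]]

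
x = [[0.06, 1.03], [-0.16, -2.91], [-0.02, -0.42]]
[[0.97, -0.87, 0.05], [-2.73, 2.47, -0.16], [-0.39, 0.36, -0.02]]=x @ [[0.54,0.96,-0.29], [0.91,-0.9,0.07]]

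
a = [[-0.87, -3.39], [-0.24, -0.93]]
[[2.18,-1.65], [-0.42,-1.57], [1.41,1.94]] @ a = [[-1.50, -5.86],  [0.74, 2.88],  [-1.69, -6.58]]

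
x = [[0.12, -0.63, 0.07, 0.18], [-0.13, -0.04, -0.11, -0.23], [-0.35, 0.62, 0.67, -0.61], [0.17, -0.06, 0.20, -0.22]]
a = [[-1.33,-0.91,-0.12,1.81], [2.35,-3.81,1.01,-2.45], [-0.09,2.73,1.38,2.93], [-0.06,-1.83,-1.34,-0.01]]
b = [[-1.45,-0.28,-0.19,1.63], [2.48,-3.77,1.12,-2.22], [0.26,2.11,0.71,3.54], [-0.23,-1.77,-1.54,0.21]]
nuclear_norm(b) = 12.58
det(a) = 32.38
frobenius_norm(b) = 7.39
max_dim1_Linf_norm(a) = 3.81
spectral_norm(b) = 6.30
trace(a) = -3.77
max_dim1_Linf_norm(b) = 3.77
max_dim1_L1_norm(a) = 9.62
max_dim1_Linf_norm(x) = 0.67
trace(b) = -4.30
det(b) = 44.55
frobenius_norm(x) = 1.41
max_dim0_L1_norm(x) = 1.35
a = b + x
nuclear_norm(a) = 12.39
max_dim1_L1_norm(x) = 2.25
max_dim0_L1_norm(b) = 7.93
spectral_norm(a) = 6.49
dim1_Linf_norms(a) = [1.81, 3.81, 2.93, 1.83]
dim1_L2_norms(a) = [2.43, 5.2, 4.24, 2.27]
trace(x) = 0.53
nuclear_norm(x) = 2.29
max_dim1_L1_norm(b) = 9.59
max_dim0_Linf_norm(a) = 3.81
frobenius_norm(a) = 7.49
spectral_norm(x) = 1.25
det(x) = 0.04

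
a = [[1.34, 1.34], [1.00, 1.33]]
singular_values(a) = [2.52, 0.18]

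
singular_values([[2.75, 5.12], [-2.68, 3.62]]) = [6.33, 3.74]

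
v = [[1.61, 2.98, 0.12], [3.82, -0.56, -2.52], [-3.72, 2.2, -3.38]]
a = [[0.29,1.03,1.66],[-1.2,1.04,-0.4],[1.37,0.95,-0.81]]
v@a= [[-2.94, 4.87, 1.38], [-1.67, 0.96, 8.61], [-8.35, -4.75, -4.32]]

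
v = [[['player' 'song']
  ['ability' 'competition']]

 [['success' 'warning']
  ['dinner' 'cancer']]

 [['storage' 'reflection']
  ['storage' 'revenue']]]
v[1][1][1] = 'cancer'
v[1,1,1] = 'cancer'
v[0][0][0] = 'player'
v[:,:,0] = [['player', 'ability'], ['success', 'dinner'], ['storage', 'storage']]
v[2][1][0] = 'storage'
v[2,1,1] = 'revenue'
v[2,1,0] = 'storage'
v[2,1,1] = 'revenue'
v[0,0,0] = 'player'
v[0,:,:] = [['player', 'song'], ['ability', 'competition']]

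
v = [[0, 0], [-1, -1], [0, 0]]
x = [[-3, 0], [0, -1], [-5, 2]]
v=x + [[3, 0], [-1, 0], [5, -2]]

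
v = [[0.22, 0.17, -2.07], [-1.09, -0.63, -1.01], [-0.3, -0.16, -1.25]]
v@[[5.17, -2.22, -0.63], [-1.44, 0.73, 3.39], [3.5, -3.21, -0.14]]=[[-6.35, 6.28, 0.73], [-8.26, 5.20, -1.31], [-5.7, 4.56, -0.18]]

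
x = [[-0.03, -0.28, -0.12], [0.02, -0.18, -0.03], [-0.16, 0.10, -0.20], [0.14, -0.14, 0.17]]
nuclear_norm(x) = 0.74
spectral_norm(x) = 0.40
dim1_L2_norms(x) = [0.31, 0.18, 0.27, 0.26]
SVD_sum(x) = [[0.07, -0.14, 0.07],[0.06, -0.12, 0.06],[-0.1, 0.19, -0.09],[0.10, -0.2, 0.09]] + [[-0.1, -0.14, -0.19], [-0.04, -0.06, -0.08], [-0.06, -0.09, -0.11], [0.04, 0.06, 0.07]] + [[-0.0, -0.0, 0.0], [0.00, 0.0, -0.0], [-0.0, -0.00, 0.0], [-0.0, -0.00, 0.00]]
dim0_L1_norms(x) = [0.35, 0.7, 0.52]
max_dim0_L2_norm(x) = 0.37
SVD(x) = [[0.42, -0.76, 0.3], [0.36, -0.34, -0.68], [-0.57, -0.46, 0.37], [0.6, 0.3, 0.55]] @ diag([0.39853304244740184, 0.3350087641998643, 0.0063672589783272315]) @ [[0.43, -0.82, 0.39], [0.39, 0.56, 0.73], [-0.81, -0.16, 0.56]]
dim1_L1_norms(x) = [0.43, 0.23, 0.46, 0.45]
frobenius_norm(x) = 0.52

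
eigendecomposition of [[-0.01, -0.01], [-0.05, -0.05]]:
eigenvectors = [[0.71, 0.20], [-0.71, 0.98]]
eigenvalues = [0.0, -0.06]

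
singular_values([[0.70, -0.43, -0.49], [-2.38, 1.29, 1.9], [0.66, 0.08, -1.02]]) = [3.6, 0.63, 0.01]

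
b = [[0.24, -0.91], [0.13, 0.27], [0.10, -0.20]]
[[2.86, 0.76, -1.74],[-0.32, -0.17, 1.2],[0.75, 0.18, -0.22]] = b @ [[2.61,0.28,3.38], [-2.46,-0.76,2.80]]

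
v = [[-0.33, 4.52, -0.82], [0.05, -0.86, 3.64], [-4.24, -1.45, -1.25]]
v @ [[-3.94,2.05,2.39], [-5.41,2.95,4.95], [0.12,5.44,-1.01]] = [[-23.25, 8.2, 22.41], [4.89, 17.37, -7.81], [24.4, -19.77, -16.05]]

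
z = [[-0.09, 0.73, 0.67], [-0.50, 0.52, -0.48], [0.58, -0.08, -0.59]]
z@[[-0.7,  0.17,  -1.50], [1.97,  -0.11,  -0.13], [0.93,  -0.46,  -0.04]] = [[2.12, -0.4, 0.01], [0.93, 0.08, 0.7], [-1.11, 0.38, -0.84]]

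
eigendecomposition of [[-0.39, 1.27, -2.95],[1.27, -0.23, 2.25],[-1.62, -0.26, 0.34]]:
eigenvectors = [[-0.71,0.69,-0.21],[0.63,-0.29,0.87],[-0.32,-0.66,0.45]]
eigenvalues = [-2.81, 1.92, 0.61]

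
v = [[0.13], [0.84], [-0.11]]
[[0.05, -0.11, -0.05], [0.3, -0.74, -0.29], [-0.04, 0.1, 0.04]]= v @ [[0.36, -0.88, -0.35]]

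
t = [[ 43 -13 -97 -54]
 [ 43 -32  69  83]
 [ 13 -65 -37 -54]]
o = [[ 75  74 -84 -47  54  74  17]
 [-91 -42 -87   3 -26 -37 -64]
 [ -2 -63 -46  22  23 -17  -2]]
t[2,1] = -65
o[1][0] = -91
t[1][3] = 83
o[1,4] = -26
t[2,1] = -65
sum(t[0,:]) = -121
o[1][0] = -91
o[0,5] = 74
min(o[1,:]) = -91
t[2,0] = 13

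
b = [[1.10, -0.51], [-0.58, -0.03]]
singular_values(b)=[1.32, 0.25]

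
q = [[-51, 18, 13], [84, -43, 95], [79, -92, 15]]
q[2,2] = 15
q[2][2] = 15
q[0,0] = -51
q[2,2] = 15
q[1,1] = -43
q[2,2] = 15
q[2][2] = 15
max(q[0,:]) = 18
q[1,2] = 95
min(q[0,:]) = -51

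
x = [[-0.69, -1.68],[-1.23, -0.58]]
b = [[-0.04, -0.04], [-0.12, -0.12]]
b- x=[[0.65, 1.64], [1.11, 0.46]]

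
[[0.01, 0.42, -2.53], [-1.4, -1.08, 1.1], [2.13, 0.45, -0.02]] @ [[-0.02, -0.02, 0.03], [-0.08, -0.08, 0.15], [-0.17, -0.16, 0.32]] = [[0.40, 0.37, -0.75], [-0.07, -0.06, 0.15], [-0.08, -0.08, 0.12]]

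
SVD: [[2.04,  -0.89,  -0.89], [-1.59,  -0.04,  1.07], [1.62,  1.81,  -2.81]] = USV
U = [[-0.4, 0.79, -0.47],  [0.42, -0.3, -0.86],  [-0.82, -0.54, -0.21]]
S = [4.33, 2.12, 0.13]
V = [[-0.65, -0.26, 0.72], [0.57, -0.79, 0.23], [0.5, 0.56, 0.66]]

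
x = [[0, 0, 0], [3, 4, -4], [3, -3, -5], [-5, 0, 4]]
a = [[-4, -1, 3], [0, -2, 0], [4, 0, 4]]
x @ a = [[0, 0, 0], [-28, -11, -7], [-32, 3, -11], [36, 5, 1]]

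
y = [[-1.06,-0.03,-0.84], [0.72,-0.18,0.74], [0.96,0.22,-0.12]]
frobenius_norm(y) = 1.98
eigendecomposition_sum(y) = [[-0.56+0.26j, (-0.05+0.14j), (-0.42-0.36j)], [(0.47-0.24j), (0.03-0.12j), 0.38+0.30j], [0.50+0.30j, (0.14-0.04j), (-0.06+0.53j)]] + [[(-0.56-0.26j), -0.05-0.14j, (-0.42+0.36j)], [0.47+0.24j, 0.03+0.12j, 0.38-0.30j], [0.50-0.30j, (0.14+0.04j), -0.06-0.53j]] + [[0.05+0.00j, 0.06+0.00j, 0.00-0.00j], [(-0.22-0j), (-0.25-0j), -0.01+0.00j], [(-0.05-0j), (-0.05-0j), -0.00+0.00j]]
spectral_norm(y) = 1.84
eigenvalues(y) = [(-0.58+0.66j), (-0.58-0.66j), (-0.2+0j)]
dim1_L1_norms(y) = [1.93, 1.64, 1.3]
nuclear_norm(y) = 2.68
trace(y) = -1.36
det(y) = -0.15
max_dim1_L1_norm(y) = 1.93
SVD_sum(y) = [[-1.14, -0.01, -0.71],[0.85, 0.01, 0.53],[0.64, 0.01, 0.40]] + [[0.07, 0.05, -0.11], [-0.15, -0.11, 0.24], [0.31, 0.24, -0.51]] + [[0.01, -0.07, -0.02], [0.02, -0.08, -0.03], [0.0, -0.02, -0.01]]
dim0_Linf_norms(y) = [1.06, 0.22, 0.84]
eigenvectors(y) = [[0.61+0.00j, 0.61-0.00j, 0.23+0.00j],[-0.53+0.02j, (-0.53-0.02j), (-0.95+0j)],[-0.33-0.48j, (-0.33+0.48j), (-0.21+0j)]]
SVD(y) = [[-0.73, 0.19, 0.66], [0.54, -0.42, 0.73], [0.41, 0.89, 0.2]] @ diag([1.8372568841497536, 0.7240549848520319, 0.11459284687650165]) @ [[0.85, 0.01, 0.53], [0.49, 0.37, -0.79], [0.20, -0.93, -0.31]]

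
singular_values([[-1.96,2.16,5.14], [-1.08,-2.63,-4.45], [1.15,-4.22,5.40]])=[8.68, 5.57, 2.18]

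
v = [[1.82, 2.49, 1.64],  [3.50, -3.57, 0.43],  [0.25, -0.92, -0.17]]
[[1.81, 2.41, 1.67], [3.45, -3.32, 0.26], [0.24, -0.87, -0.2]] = v @ [[0.97,-0.01,0.04],[-0.01,0.93,0.07],[0.04,0.07,0.87]]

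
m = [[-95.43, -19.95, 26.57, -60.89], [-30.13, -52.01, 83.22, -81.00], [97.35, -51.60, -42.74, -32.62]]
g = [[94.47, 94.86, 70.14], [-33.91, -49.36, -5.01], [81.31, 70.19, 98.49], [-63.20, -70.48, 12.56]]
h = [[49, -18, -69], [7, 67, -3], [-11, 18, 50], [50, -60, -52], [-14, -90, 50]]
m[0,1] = -19.95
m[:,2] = [26.57, 83.22, -42.74]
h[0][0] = 49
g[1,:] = [-33.91, -49.36, -5.01]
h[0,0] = 49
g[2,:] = [81.31, 70.19, 98.49]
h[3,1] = -60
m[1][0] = -30.13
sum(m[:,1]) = -123.56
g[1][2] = -5.01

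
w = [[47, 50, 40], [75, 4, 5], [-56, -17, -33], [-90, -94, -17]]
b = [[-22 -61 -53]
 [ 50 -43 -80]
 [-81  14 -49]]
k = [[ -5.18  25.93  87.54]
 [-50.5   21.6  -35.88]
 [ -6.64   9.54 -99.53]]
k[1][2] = -35.88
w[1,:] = [75, 4, 5]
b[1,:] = [50, -43, -80]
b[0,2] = -53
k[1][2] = -35.88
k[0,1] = 25.93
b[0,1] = -61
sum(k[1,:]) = -64.78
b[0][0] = -22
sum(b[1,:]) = -73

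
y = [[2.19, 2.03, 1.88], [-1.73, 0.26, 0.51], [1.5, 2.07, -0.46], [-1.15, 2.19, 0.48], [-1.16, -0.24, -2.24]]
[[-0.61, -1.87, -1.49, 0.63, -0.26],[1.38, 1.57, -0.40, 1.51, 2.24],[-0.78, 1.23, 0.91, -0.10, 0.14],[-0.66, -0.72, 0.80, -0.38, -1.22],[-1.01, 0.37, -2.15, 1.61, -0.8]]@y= [[-0.76,-3.37,-0.53], [-4.63,5.15,-0.71], [-2.52,0.37,-1.62], [2.85,-0.41,0.57], [-7.00,-2.69,1.84]]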